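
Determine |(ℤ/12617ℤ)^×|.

10800

Prime factorization: 12617 = 11 × 31 × 37.
φ(11) = 11 − 1 = 10.
φ(31) = 31 − 1 = 30.
φ(37) = 37 − 1 = 36.
Multiply: 10 · 30 · 36 = 10800.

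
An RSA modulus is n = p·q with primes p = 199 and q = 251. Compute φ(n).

49500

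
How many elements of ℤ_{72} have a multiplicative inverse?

24

72 = 2^3 * 3^2.
φ(2^3) = 2^2·(2−1) = 4·1 = 4.
φ(3^2) = 3^1·(3−1) = 3·2 = 6.
Multiply: 4 · 6 = 24.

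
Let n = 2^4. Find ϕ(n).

8

φ(2^4) = 2^3·(2−1) = 8·1 = 8.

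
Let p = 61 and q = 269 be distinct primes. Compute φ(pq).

φ(n) = (p − 1)(q − 1) = (61−1)(269−1) = 60·268 = 16080.

16080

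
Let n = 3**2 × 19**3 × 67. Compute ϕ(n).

2573208

φ(3^2) = 3^1·(3−1) = 3·2 = 6.
φ(19^3) = 19^3 − 19^2 = 6859 − 361 = 6498.
φ(67) = 67 − 1 = 66.
Multiply: 6 · 6498 · 66 = 2573208.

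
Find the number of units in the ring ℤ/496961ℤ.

Factor 496961: 496961 = 17 · 23 · 31 · 41.
φ(17) = 17 − 1 = 16.
φ(23) = 23 − 1 = 22.
φ(31) = 31 − 1 = 30.
φ(41) = 41 − 1 = 40.
Multiply: 16 · 22 · 30 · 40 = 422400.

422400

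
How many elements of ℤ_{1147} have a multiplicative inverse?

1080

Prime factorization: 1147 = 31 * 37.
φ(1147) = 1147 · (1 − 1/31) · (1 − 1/37)
       = 1147 · 1080/1147 = 1080.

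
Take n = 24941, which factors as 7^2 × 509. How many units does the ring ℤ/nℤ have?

21336

φ(7^2) = 7^2 − 7^1 = 49 − 7 = 42.
φ(509) = 509 − 1 = 508.
Multiply: 42 · 508 = 21336.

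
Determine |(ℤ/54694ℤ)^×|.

Factor 54694: 54694 = 2 · 23 · 29 · 41.
φ(54694) = 54694 · (1 − 1/2) · (1 − 1/23) · (1 − 1/29) · (1 − 1/41)
       = 54694 · 24640/54694 = 24640.

24640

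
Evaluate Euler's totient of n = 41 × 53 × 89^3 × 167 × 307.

73647080432640

φ(78538859951353) = 78538859951353 · (1 − 1/41) · (1 − 1/53) · (1 − 1/89) · (1 − 1/167) · (1 − 1/307)
       = 78538859951353 · 9297699840/9915270793 = 73647080432640.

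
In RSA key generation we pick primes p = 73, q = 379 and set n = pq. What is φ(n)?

27216

φ(27667) = 27667 · (1 − 1/73) · (1 − 1/379)
       = 27667 · 27216/27667 = 27216.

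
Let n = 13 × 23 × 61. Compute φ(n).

φ(18239) = 18239 · (1 − 1/13) · (1 − 1/23) · (1 − 1/61)
       = 18239 · 15840/18239 = 15840.

15840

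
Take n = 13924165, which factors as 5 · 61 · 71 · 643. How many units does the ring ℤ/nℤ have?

φ(5) = 5 − 1 = 4.
φ(61) = 61 − 1 = 60.
φ(71) = 71 − 1 = 70.
φ(643) = 643 − 1 = 642.
Since φ is multiplicative, φ(13924165) = 4 · 60 · 70 · 642 = 10785600.

10785600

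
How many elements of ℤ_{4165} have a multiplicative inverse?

First factor: 4165 = 5 × 7^2 × 17.
φ(5) = 5 − 1 = 4.
φ(7^2) = 7^2 − 7^1 = 49 − 7 = 42.
φ(17) = 17 − 1 = 16.
Since φ is multiplicative, φ(4165) = 4 · 42 · 16 = 2688.

2688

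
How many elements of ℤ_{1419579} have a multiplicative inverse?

762048

Factor 1419579: 1419579 = 3^3 · 7^2 · 29 · 37.
φ(1419579) = 1419579 · (1 − 1/3) · (1 − 1/7) · (1 − 1/29) · (1 − 1/37)
       = 1419579 · 12096/22533 = 762048.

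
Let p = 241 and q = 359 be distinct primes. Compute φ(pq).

85920

φ(pq) = (p−1)(q−1) = 240 · 358 = 85920.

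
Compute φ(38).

Prime factorization: 38 = 2 * 19.
φ(38) = 38 · (1 − 1/2) · (1 − 1/19)
       = 38 · 18/38 = 18.

18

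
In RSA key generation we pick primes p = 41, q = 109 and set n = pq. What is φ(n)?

φ(n) = (p − 1)(q − 1) = (41−1)(109−1) = 40·108 = 4320.

4320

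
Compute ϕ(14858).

6336

14858 = 2 · 17 · 19 · 23.
φ(2) = 2 − 1 = 1.
φ(17) = 17 − 1 = 16.
φ(19) = 19 − 1 = 18.
φ(23) = 23 − 1 = 22.
Since φ is multiplicative, φ(14858) = 1 · 16 · 18 · 22 = 6336.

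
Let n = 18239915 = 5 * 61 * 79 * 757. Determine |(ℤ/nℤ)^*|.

14152320

φ(5) = 5 − 1 = 4.
φ(61) = 61 − 1 = 60.
φ(79) = 79 − 1 = 78.
φ(757) = 757 − 1 = 756.
Since φ is multiplicative, φ(18239915) = 4 · 60 · 78 · 756 = 14152320.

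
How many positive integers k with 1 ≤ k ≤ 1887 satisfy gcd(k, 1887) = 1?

1887 = 3 · 17 · 37.
φ(1887) = 1887 · (1 − 1/3) · (1 − 1/17) · (1 − 1/37)
       = 1887 · 1152/1887 = 1152.

1152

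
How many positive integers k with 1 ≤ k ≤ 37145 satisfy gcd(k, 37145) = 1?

Prime factorization: 37145 = 5 × 17 × 19 × 23.
φ(37145) = 37145 · (1 − 1/5) · (1 − 1/17) · (1 − 1/19) · (1 − 1/23)
       = 37145 · 25344/37145 = 25344.

25344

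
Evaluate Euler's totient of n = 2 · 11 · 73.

720

φ(2) = 2 − 1 = 1.
φ(11) = 11 − 1 = 10.
φ(73) = 73 − 1 = 72.
Since φ is multiplicative, φ(1606) = 1 · 10 · 72 = 720.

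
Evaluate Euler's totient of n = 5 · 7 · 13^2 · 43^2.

φ(5) = 5 − 1 = 4.
φ(7) = 7 − 1 = 6.
φ(13^2) = 13^1·(13−1) = 13·12 = 156.
φ(43^2) = 43^1·(43−1) = 43·42 = 1806.
φ(10936835) = 4 × 6 × 156 × 1806 = 6761664.

6761664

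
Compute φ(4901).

4368

Prime factorization: 4901 = 13**2 · 29.
φ(4901) = 4901 · (1 − 1/13) · (1 − 1/29)
       = 4901 · 336/377 = 4368.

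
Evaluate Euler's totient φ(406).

168

Prime factorization: 406 = 2 · 7 · 29.
φ(2) = 2 − 1 = 1.
φ(7) = 7 − 1 = 6.
φ(29) = 29 − 1 = 28.
φ(406) = 1 × 6 × 28 = 168.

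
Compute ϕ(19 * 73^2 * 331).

φ(19) = 19 − 1 = 18.
φ(73^2) = 73^1·(73−1) = 73·72 = 5256.
φ(331) = 331 − 1 = 330.
φ(33514081) = 18 × 5256 × 330 = 31220640.

31220640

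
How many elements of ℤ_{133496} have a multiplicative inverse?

57600

133496 = 2^3 · 11 · 37 · 41.
φ(133496) = 133496 · (1 − 1/2) · (1 − 1/11) · (1 − 1/37) · (1 − 1/41)
       = 133496 · 14400/33374 = 57600.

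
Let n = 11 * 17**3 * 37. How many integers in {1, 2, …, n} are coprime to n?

φ(11) = 11 − 1 = 10.
φ(17^3) = 17^3 − 17^2 = 4913 − 289 = 4624.
φ(37) = 37 − 1 = 36.
Since φ is multiplicative, φ(1999591) = 10 · 4624 · 36 = 1664640.

1664640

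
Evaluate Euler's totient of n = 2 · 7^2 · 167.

φ(2) = 2 − 1 = 1.
φ(7^2) = 7^2 − 7^1 = 49 − 7 = 42.
φ(167) = 167 − 1 = 166.
Multiply: 1 · 42 · 166 = 6972.

6972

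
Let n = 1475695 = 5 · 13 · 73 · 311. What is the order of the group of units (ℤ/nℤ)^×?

φ(1475695) = 1475695 · (1 − 1/5) · (1 − 1/13) · (1 − 1/73) · (1 − 1/311)
       = 1475695 · 1071360/1475695 = 1071360.

1071360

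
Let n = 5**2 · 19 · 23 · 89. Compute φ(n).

696960

φ(5^2) = 5^2 − 5^1 = 25 − 5 = 20.
φ(19) = 19 − 1 = 18.
φ(23) = 23 − 1 = 22.
φ(89) = 89 − 1 = 88.
Multiply: 20 · 18 · 22 · 88 = 696960.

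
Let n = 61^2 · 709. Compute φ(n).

2591280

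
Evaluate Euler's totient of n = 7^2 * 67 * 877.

2428272

φ(2879191) = 2879191 · (1 − 1/7) · (1 − 1/67) · (1 − 1/877)
       = 2879191 · 346896/411313 = 2428272.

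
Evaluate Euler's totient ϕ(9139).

Prime factorization: 9139 = 13 · 19 · 37.
φ(9139) = 9139 · (1 − 1/13) · (1 − 1/19) · (1 − 1/37)
       = 9139 · 7776/9139 = 7776.

7776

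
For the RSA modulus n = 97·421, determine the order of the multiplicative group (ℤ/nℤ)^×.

40320

φ(40837) = 40837 · (1 − 1/97) · (1 − 1/421)
       = 40837 · 40320/40837 = 40320.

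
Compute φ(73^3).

φ(73^3) = 73^2·(73−1) = 5329·72 = 383688.

383688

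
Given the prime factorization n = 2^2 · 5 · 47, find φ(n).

φ(2^2) = 2^2 − 2^1 = 4 − 2 = 2.
φ(5) = 5 − 1 = 4.
φ(47) = 47 − 1 = 46.
Since φ is multiplicative, φ(940) = 2 · 4 · 46 = 368.

368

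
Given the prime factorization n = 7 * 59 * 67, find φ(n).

22968

φ(7) = 7 − 1 = 6.
φ(59) = 59 − 1 = 58.
φ(67) = 67 − 1 = 66.
Since φ is multiplicative, φ(27671) = 6 · 58 · 66 = 22968.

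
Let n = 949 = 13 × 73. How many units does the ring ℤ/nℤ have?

864

φ(949) = 949 · (1 − 1/13) · (1 − 1/73)
       = 949 · 864/949 = 864.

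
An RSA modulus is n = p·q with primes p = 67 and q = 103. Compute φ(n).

φ(67) = 67 − 1 = 66.
φ(103) = 103 − 1 = 102.
Multiply: 66 · 102 = 6732.

6732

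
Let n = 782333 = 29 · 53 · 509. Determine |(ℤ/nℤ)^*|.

739648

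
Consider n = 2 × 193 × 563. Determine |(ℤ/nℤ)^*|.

φ(2) = 2 − 1 = 1.
φ(193) = 193 − 1 = 192.
φ(563) = 563 − 1 = 562.
Multiply: 1 · 192 · 562 = 107904.

107904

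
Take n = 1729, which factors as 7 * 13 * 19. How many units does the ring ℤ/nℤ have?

1296

φ(1729) = 1729 · (1 − 1/7) · (1 − 1/13) · (1 − 1/19)
       = 1729 · 1296/1729 = 1296.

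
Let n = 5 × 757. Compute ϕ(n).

3024

φ(5) = 5 − 1 = 4.
φ(757) = 757 − 1 = 756.
Multiply: 4 · 756 = 3024.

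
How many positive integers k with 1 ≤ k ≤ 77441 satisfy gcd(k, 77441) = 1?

57024

77441 = 7 * 13 * 23 * 37.
φ(77441) = 77441 · (1 − 1/7) · (1 − 1/13) · (1 − 1/23) · (1 − 1/37)
       = 77441 · 57024/77441 = 57024.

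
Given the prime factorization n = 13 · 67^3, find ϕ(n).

3555288

φ(3909919) = 3909919 · (1 − 1/13) · (1 − 1/67)
       = 3909919 · 792/871 = 3555288.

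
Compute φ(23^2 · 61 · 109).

φ(3517321) = 3517321 · (1 − 1/23) · (1 − 1/61) · (1 − 1/109)
       = 3517321 · 142560/152927 = 3278880.

3278880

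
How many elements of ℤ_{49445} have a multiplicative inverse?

49445 = 5 · 11 · 29 · 31.
φ(5) = 5 − 1 = 4.
φ(11) = 11 − 1 = 10.
φ(29) = 29 − 1 = 28.
φ(31) = 31 − 1 = 30.
Multiply: 4 · 10 · 28 · 30 = 33600.

33600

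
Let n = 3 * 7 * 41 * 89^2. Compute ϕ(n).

3759360

φ(3) = 3 − 1 = 2.
φ(7) = 7 − 1 = 6.
φ(41) = 41 − 1 = 40.
φ(89^2) = 89^2 − 89^1 = 7921 − 89 = 7832.
φ(6819981) = 2 × 6 × 40 × 7832 = 3759360.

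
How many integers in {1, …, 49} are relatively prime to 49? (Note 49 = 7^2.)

φ(7^2) = 7^2 − 7^1 = 49 − 7 = 42.

42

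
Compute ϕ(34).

16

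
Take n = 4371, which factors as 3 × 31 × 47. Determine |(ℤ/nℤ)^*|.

φ(4371) = 4371 · (1 − 1/3) · (1 − 1/31) · (1 − 1/47)
       = 4371 · 2760/4371 = 2760.

2760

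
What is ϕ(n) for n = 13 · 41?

480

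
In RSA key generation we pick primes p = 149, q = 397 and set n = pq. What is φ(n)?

58608

For distinct primes, φ(pq) = (p−1)(q−1) = 148 × 396 = 58608.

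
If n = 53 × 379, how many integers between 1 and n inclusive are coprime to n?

φ(20087) = 20087 · (1 − 1/53) · (1 − 1/379)
       = 20087 · 19656/20087 = 19656.

19656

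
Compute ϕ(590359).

422400

590359 = 7 * 11^2 * 17 * 41.
φ(590359) = 590359 · (1 − 1/7) · (1 − 1/11) · (1 − 1/17) · (1 − 1/41)
       = 590359 · 38400/53669 = 422400.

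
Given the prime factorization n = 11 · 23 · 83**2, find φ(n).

1497320

φ(11) = 11 − 1 = 10.
φ(23) = 23 − 1 = 22.
φ(83^2) = 83^1·(83−1) = 83·82 = 6806.
Multiply: 10 · 22 · 6806 = 1497320.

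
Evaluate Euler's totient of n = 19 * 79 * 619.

867672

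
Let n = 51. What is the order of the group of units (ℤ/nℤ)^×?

32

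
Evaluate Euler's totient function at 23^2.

φ(529) = 529 · (1 − 1/23)
       = 529 · 22/23 = 506.

506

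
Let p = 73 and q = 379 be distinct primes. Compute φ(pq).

27216

For distinct primes, φ(pq) = (p−1)(q−1) = 72 × 378 = 27216.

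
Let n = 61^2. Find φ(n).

φ(61^2) = 61^2 − 61^1 = 3721 − 61 = 3660.

3660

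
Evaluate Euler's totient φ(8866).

8866 = 2 · 11 · 13 · 31.
φ(2) = 2 − 1 = 1.
φ(11) = 11 − 1 = 10.
φ(13) = 13 − 1 = 12.
φ(31) = 31 − 1 = 30.
Multiply: 1 · 10 · 12 · 30 = 3600.

3600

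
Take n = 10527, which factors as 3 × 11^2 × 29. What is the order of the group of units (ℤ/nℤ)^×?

φ(10527) = 10527 · (1 − 1/3) · (1 − 1/11) · (1 − 1/29)
       = 10527 · 560/957 = 6160.

6160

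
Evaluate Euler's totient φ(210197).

First factor: 210197 = 13 * 19 * 23 * 37.
φ(13) = 13 − 1 = 12.
φ(19) = 19 − 1 = 18.
φ(23) = 23 − 1 = 22.
φ(37) = 37 − 1 = 36.
Since φ is multiplicative, φ(210197) = 12 · 18 · 22 · 36 = 171072.

171072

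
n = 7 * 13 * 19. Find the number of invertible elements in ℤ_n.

φ(7) = 7 − 1 = 6.
φ(13) = 13 − 1 = 12.
φ(19) = 19 − 1 = 18.
φ(1729) = 6 × 12 × 18 = 1296.

1296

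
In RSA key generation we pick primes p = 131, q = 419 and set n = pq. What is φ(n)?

54340

φ(n) = (p − 1)(q − 1) = (131−1)(419−1) = 130·418 = 54340.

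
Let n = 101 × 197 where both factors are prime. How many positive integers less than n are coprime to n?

19600

φ(101) = 101 − 1 = 100.
φ(197) = 197 − 1 = 196.
Multiply: 100 · 196 = 19600.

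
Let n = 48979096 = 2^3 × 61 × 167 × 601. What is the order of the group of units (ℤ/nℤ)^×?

23904000

φ(2^3) = 2^2·(2−1) = 4·1 = 4.
φ(61) = 61 − 1 = 60.
φ(167) = 167 − 1 = 166.
φ(601) = 601 − 1 = 600.
Multiply: 4 · 60 · 166 · 600 = 23904000.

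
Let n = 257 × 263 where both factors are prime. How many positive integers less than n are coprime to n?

φ(257) = 257 − 1 = 256.
φ(263) = 263 − 1 = 262.
φ(67591) = 256 × 262 = 67072.

67072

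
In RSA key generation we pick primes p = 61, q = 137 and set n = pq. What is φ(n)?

φ(n) = (p − 1)(q − 1) = (61−1)(137−1) = 60·136 = 8160.

8160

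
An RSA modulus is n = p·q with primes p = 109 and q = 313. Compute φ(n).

φ(109) = 109 − 1 = 108.
φ(313) = 313 − 1 = 312.
Since φ is multiplicative, φ(34117) = 108 · 312 = 33696.

33696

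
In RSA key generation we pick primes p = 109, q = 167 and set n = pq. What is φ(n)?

17928

φ(18203) = 18203 · (1 − 1/109) · (1 − 1/167)
       = 18203 · 17928/18203 = 17928.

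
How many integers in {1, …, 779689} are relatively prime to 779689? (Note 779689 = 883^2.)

778806

φ(779689) = 779689 · (1 − 1/883)
       = 779689 · 882/883 = 778806.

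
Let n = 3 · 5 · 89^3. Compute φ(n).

φ(3) = 3 − 1 = 2.
φ(5) = 5 − 1 = 4.
φ(89^3) = 89^3 − 89^2 = 704969 − 7921 = 697048.
Since φ is multiplicative, φ(10574535) = 2 · 4 · 697048 = 5576384.

5576384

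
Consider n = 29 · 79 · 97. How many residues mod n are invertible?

φ(29) = 29 − 1 = 28.
φ(79) = 79 − 1 = 78.
φ(97) = 97 − 1 = 96.
Multiply: 28 · 78 · 96 = 209664.

209664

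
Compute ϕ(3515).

Factor 3515: 3515 = 5 × 19 × 37.
φ(5) = 5 − 1 = 4.
φ(19) = 19 − 1 = 18.
φ(37) = 37 − 1 = 36.
Since φ is multiplicative, φ(3515) = 4 · 18 · 36 = 2592.

2592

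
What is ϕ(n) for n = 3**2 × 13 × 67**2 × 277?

87873984

φ(145484001) = 145484001 · (1 − 1/3) · (1 − 1/13) · (1 − 1/67) · (1 − 1/277)
       = 145484001 · 437184/723801 = 87873984.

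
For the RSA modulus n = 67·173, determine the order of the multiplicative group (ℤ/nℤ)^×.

For distinct primes, φ(pq) = (p−1)(q−1) = 66 × 172 = 11352.

11352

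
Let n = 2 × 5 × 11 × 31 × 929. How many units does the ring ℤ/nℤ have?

φ(3167890) = 3167890 · (1 − 1/2) · (1 − 1/5) · (1 − 1/11) · (1 − 1/31) · (1 − 1/929)
       = 3167890 · 1113600/3167890 = 1113600.

1113600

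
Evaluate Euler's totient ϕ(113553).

113553 = 3^2 × 11 × 31 × 37.
φ(113553) = 113553 · (1 − 1/3) · (1 − 1/11) · (1 − 1/31) · (1 − 1/37)
       = 113553 · 21600/37851 = 64800.

64800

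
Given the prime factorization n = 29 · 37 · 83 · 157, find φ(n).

12894336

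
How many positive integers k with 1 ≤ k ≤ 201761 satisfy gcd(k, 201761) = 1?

201761 = 7 · 19 · 37 · 41.
φ(201761) = 201761 · (1 − 1/7) · (1 − 1/19) · (1 − 1/37) · (1 − 1/41)
       = 201761 · 155520/201761 = 155520.

155520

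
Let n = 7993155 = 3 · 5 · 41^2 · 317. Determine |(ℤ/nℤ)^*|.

4145920

φ(7993155) = 7993155 · (1 − 1/3) · (1 − 1/5) · (1 − 1/41) · (1 − 1/317)
       = 7993155 · 101120/194955 = 4145920.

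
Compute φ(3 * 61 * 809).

96960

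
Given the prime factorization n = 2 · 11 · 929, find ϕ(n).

φ(2) = 2 − 1 = 1.
φ(11) = 11 − 1 = 10.
φ(929) = 929 − 1 = 928.
φ(20438) = 1 × 10 × 928 = 9280.

9280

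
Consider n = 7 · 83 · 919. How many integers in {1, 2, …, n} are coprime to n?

451656

φ(7) = 7 − 1 = 6.
φ(83) = 83 − 1 = 82.
φ(919) = 919 − 1 = 918.
φ(533939) = 6 × 82 × 918 = 451656.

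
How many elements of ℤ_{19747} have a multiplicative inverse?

19747 = 7^2 · 13 · 31.
φ(7^2) = 7^1·(7−1) = 7·6 = 42.
φ(13) = 13 − 1 = 12.
φ(31) = 31 − 1 = 30.
Since φ is multiplicative, φ(19747) = 42 · 12 · 30 = 15120.

15120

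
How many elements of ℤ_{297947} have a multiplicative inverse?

262080

Factor 297947: 297947 = 13^2 * 41 * 43.
φ(297947) = 297947 · (1 − 1/13) · (1 − 1/41) · (1 − 1/43)
       = 297947 · 20160/22919 = 262080.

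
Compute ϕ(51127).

Factor 51127: 51127 = 29 × 41 × 43.
φ(29) = 29 − 1 = 28.
φ(41) = 41 − 1 = 40.
φ(43) = 43 − 1 = 42.
Multiply: 28 · 40 · 42 = 47040.

47040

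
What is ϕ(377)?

377 = 13 · 29.
φ(13) = 13 − 1 = 12.
φ(29) = 29 − 1 = 28.
φ(377) = 12 × 28 = 336.

336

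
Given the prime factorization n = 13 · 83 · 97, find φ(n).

φ(104663) = 104663 · (1 − 1/13) · (1 − 1/83) · (1 − 1/97)
       = 104663 · 94464/104663 = 94464.

94464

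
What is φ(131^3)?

2230930

φ(131^3) = 131^3 − 131^2 = 2248091 − 17161 = 2230930.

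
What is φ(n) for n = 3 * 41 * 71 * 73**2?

φ(46538157) = 46538157 · (1 − 1/3) · (1 − 1/41) · (1 − 1/71) · (1 − 1/73)
       = 46538157 · 403200/637509 = 29433600.

29433600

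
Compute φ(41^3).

67240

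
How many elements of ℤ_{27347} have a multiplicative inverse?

24640

27347 = 23 * 29 * 41.
φ(27347) = 27347 · (1 − 1/23) · (1 − 1/29) · (1 − 1/41)
       = 27347 · 24640/27347 = 24640.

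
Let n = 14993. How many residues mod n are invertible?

12880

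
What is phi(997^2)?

993012

φ(994009) = 994009 · (1 − 1/997)
       = 994009 · 996/997 = 993012.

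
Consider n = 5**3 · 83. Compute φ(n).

8200

φ(5^3) = 5^3 − 5^2 = 125 − 25 = 100.
φ(83) = 83 − 1 = 82.
φ(10375) = 100 × 82 = 8200.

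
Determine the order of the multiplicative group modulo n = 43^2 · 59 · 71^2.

φ(43^2) = 43^2 − 43^1 = 1849 − 43 = 1806.
φ(59) = 59 − 1 = 58.
φ(71^2) = 71^1·(71−1) = 71·70 = 4970.
φ(549927731) = 1806 × 58 × 4970 = 520597560.

520597560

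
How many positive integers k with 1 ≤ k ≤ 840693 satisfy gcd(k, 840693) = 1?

444528

Prime factorization: 840693 = 3 * 7**3 * 19 * 43.
φ(840693) = 840693 · (1 − 1/3) · (1 − 1/7) · (1 − 1/19) · (1 − 1/43)
       = 840693 · 9072/17157 = 444528.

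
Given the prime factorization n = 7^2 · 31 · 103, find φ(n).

φ(156457) = 156457 · (1 − 1/7) · (1 − 1/31) · (1 − 1/103)
       = 156457 · 18360/22351 = 128520.

128520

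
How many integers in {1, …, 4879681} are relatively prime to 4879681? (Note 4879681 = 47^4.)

φ(4879681) = 4879681 · (1 − 1/47)
       = 4879681 · 46/47 = 4775858.

4775858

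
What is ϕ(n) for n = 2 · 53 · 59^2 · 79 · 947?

13130131872

φ(2) = 2 − 1 = 1.
φ(53) = 53 − 1 = 52.
φ(59^2) = 59^1·(59−1) = 59·58 = 3422.
φ(79) = 79 − 1 = 78.
φ(947) = 947 − 1 = 946.
Multiply: 1 · 52 · 3422 · 78 · 946 = 13130131872.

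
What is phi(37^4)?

1823508

φ(37^4) = 37^3·(37−1) = 50653·36 = 1823508.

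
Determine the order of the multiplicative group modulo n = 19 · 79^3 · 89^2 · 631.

φ(19) = 19 − 1 = 18.
φ(79^3) = 79^3 − 79^2 = 493039 − 6241 = 486798.
φ(89^2) = 89^2 − 89^1 = 7921 − 89 = 7832.
φ(631) = 631 − 1 = 630.
φ(46821384046891) = 18 × 486798 × 7832 × 630 = 43234905954240.

43234905954240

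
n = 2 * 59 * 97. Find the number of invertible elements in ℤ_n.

φ(2) = 2 − 1 = 1.
φ(59) = 59 − 1 = 58.
φ(97) = 97 − 1 = 96.
Multiply: 1 · 58 · 96 = 5568.

5568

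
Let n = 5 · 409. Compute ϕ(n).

1632

φ(5) = 5 − 1 = 4.
φ(409) = 409 − 1 = 408.
Since φ is multiplicative, φ(2045) = 4 · 408 = 1632.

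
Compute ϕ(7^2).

42

φ(49) = 49 · (1 − 1/7)
       = 49 · 6/7 = 42.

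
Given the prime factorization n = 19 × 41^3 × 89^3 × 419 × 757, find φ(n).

266600507982842880

φ(19) = 19 − 1 = 18.
φ(41^3) = 41^3 − 41^2 = 68921 − 1681 = 67240.
φ(89^3) = 89^2·(89−1) = 7921·88 = 697048.
φ(419) = 419 − 1 = 418.
φ(757) = 757 − 1 = 756.
φ(292809453153024173) = 18 × 67240 × 697048 × 418 × 756 = 266600507982842880.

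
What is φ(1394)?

Prime factorization: 1394 = 2 × 17 × 41.
φ(1394) = 1394 · (1 − 1/2) · (1 − 1/17) · (1 − 1/41)
       = 1394 · 640/1394 = 640.

640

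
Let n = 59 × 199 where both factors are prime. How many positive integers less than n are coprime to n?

φ(pq) = (p−1)(q−1) = 58 · 198 = 11484.

11484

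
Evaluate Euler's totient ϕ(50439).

Prime factorization: 50439 = 3 × 17 × 23 × 43.
φ(3) = 3 − 1 = 2.
φ(17) = 17 − 1 = 16.
φ(23) = 23 − 1 = 22.
φ(43) = 43 − 1 = 42.
Since φ is multiplicative, φ(50439) = 2 · 16 · 22 · 42 = 29568.

29568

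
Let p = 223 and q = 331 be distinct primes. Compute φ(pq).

73260

φ(n) = (p − 1)(q − 1) = (223−1)(331−1) = 222·330 = 73260.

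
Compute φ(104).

Prime factorization: 104 = 2^3 · 13.
φ(104) = 104 · (1 − 1/2) · (1 − 1/13)
       = 104 · 12/26 = 48.

48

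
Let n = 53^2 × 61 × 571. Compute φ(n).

94255200

φ(53^2) = 53^1·(53−1) = 53·52 = 2756.
φ(61) = 61 − 1 = 60.
φ(571) = 571 − 1 = 570.
Multiply: 2756 · 60 · 570 = 94255200.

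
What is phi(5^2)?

φ(5^2) = 5^2 − 5^1 = 25 − 5 = 20.

20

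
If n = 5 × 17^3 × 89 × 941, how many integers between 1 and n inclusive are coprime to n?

1529989120

φ(2057294185) = 2057294185 · (1 − 1/5) · (1 − 1/17) · (1 − 1/89) · (1 − 1/941)
       = 2057294185 · 5294080/7118665 = 1529989120.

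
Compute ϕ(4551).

2880

First factor: 4551 = 3 × 37 × 41.
φ(3) = 3 − 1 = 2.
φ(37) = 37 − 1 = 36.
φ(41) = 41 − 1 = 40.
Multiply: 2 · 36 · 40 = 2880.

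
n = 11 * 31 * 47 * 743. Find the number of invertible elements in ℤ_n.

φ(11) = 11 − 1 = 10.
φ(31) = 31 − 1 = 30.
φ(47) = 47 − 1 = 46.
φ(743) = 743 − 1 = 742.
φ(11908061) = 10 × 30 × 46 × 742 = 10239600.

10239600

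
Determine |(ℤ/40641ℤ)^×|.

Factor 40641: 40641 = 3 · 19 · 23 · 31.
φ(3) = 3 − 1 = 2.
φ(19) = 19 − 1 = 18.
φ(23) = 23 − 1 = 22.
φ(31) = 31 − 1 = 30.
φ(40641) = 2 × 18 × 22 × 30 = 23760.

23760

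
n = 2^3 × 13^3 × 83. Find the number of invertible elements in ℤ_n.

665184

φ(2^3) = 2^3 − 2^2 = 8 − 4 = 4.
φ(13^3) = 13^3 − 13^2 = 2197 − 169 = 2028.
φ(83) = 83 − 1 = 82.
φ(1458808) = 4 × 2028 × 82 = 665184.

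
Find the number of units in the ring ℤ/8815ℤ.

6720

8815 = 5 × 41 × 43.
φ(5) = 5 − 1 = 4.
φ(41) = 41 − 1 = 40.
φ(43) = 43 − 1 = 42.
φ(8815) = 4 × 40 × 42 = 6720.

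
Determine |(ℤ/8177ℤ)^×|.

6912

Prime factorization: 8177 = 13 * 17 * 37.
φ(13) = 13 − 1 = 12.
φ(17) = 17 − 1 = 16.
φ(37) = 37 − 1 = 36.
φ(8177) = 12 × 16 × 36 = 6912.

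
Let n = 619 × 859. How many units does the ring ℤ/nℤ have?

φ(619) = 619 − 1 = 618.
φ(859) = 859 − 1 = 858.
φ(531721) = 618 × 858 = 530244.

530244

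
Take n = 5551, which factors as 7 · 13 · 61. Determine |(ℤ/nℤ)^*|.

4320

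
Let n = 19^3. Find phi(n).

6498

φ(6859) = 6859 · (1 − 1/19)
       = 6859 · 18/19 = 6498.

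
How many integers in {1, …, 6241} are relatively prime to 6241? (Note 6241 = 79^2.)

6162

φ(79^2) = 79^1·(79−1) = 79·78 = 6162.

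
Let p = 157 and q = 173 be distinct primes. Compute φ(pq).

26832

For distinct primes, φ(pq) = (p−1)(q−1) = 156 × 172 = 26832.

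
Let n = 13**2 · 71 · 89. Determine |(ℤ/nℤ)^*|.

960960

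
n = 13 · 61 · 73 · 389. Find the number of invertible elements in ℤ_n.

φ(22518821) = 22518821 · (1 − 1/13) · (1 − 1/61) · (1 − 1/73) · (1 − 1/389)
       = 22518821 · 20113920/22518821 = 20113920.

20113920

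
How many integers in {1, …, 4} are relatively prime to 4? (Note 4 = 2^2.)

2

φ(2^2) = 2^2 − 2^1 = 4 − 2 = 2.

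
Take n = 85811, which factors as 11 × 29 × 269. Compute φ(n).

φ(85811) = 85811 · (1 − 1/11) · (1 − 1/29) · (1 − 1/269)
       = 85811 · 75040/85811 = 75040.

75040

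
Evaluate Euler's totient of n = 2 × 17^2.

φ(2) = 2 − 1 = 1.
φ(17^2) = 17^1·(17−1) = 17·16 = 272.
φ(578) = 1 × 272 = 272.

272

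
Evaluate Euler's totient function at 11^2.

110

φ(11^2) = 11^2 − 11^1 = 121 − 11 = 110.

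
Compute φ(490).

168

Prime factorization: 490 = 2 · 5 · 7^2.
φ(2) = 2 − 1 = 1.
φ(5) = 5 − 1 = 4.
φ(7^2) = 7^2 − 7^1 = 49 − 7 = 42.
φ(490) = 1 × 4 × 42 = 168.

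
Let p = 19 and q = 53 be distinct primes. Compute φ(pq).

φ(1007) = 1007 · (1 − 1/19) · (1 − 1/53)
       = 1007 · 936/1007 = 936.

936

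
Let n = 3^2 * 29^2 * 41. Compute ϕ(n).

φ(310329) = 310329 · (1 − 1/3) · (1 − 1/29) · (1 − 1/41)
       = 310329 · 2240/3567 = 194880.

194880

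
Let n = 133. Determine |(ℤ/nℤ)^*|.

Factor 133: 133 = 7 · 19.
φ(7) = 7 − 1 = 6.
φ(19) = 19 − 1 = 18.
φ(133) = 6 × 18 = 108.

108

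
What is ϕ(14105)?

8640

Prime factorization: 14105 = 5 × 7 × 13 × 31.
φ(14105) = 14105 · (1 − 1/5) · (1 − 1/7) · (1 − 1/13) · (1 − 1/31)
       = 14105 · 8640/14105 = 8640.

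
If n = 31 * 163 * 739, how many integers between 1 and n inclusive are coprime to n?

3586680

φ(31) = 31 − 1 = 30.
φ(163) = 163 − 1 = 162.
φ(739) = 739 − 1 = 738.
Since φ is multiplicative, φ(3734167) = 30 · 162 · 738 = 3586680.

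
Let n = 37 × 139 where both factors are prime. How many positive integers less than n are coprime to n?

φ(37) = 37 − 1 = 36.
φ(139) = 139 − 1 = 138.
Since φ is multiplicative, φ(5143) = 36 · 138 = 4968.

4968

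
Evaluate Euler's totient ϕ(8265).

4032

First factor: 8265 = 3 · 5 · 19 · 29.
φ(3) = 3 − 1 = 2.
φ(5) = 5 − 1 = 4.
φ(19) = 19 − 1 = 18.
φ(29) = 29 − 1 = 28.
Multiply: 2 · 4 · 18 · 28 = 4032.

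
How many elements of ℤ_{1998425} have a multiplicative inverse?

1310400

First factor: 1998425 = 5^2 · 11 · 13^2 · 43.
φ(1998425) = 1998425 · (1 − 1/5) · (1 − 1/11) · (1 − 1/13) · (1 − 1/43)
       = 1998425 · 20160/30745 = 1310400.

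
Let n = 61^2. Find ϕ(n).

φ(61^2) = 61^2 − 61^1 = 3721 − 61 = 3660.

3660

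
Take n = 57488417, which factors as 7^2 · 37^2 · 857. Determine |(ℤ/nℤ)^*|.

φ(57488417) = 57488417 · (1 − 1/7) · (1 − 1/37) · (1 − 1/857)
       = 57488417 · 184896/221963 = 47888064.

47888064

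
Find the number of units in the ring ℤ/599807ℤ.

Prime factorization: 599807 = 13 * 29 * 37 * 43.
φ(13) = 13 − 1 = 12.
φ(29) = 29 − 1 = 28.
φ(37) = 37 − 1 = 36.
φ(43) = 43 − 1 = 42.
Multiply: 12 · 28 · 36 · 42 = 508032.

508032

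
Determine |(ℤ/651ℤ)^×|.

First factor: 651 = 3 · 7 · 31.
φ(3) = 3 − 1 = 2.
φ(7) = 7 − 1 = 6.
φ(31) = 31 − 1 = 30.
φ(651) = 2 × 6 × 30 = 360.

360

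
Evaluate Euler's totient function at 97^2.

φ(9409) = 9409 · (1 − 1/97)
       = 9409 · 96/97 = 9312.

9312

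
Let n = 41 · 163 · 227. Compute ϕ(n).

1464480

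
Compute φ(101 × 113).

φ(101) = 101 − 1 = 100.
φ(113) = 113 − 1 = 112.
φ(11413) = 100 × 112 = 11200.

11200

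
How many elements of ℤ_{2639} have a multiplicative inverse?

2016

Prime factorization: 2639 = 7 · 13 · 29.
φ(7) = 7 − 1 = 6.
φ(13) = 13 − 1 = 12.
φ(29) = 29 − 1 = 28.
φ(2639) = 6 × 12 × 28 = 2016.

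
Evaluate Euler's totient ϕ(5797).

4800

First factor: 5797 = 11 * 17 * 31.
φ(5797) = 5797 · (1 − 1/11) · (1 − 1/17) · (1 − 1/31)
       = 5797 · 4800/5797 = 4800.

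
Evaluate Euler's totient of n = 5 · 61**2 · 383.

φ(7125715) = 7125715 · (1 − 1/5) · (1 − 1/61) · (1 − 1/383)
       = 7125715 · 91680/116815 = 5592480.

5592480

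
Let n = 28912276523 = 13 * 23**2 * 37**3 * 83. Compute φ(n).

24538700736

φ(28912276523) = 28912276523 · (1 − 1/13) · (1 − 1/23) · (1 − 1/37) · (1 − 1/83)
       = 28912276523 · 779328/918229 = 24538700736.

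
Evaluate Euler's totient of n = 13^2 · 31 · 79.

φ(413881) = 413881 · (1 − 1/13) · (1 − 1/31) · (1 − 1/79)
       = 413881 · 28080/31837 = 365040.

365040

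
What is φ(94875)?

Prime factorization: 94875 = 3 × 5^3 × 11 × 23.
φ(94875) = 94875 · (1 − 1/3) · (1 − 1/5) · (1 − 1/11) · (1 − 1/23)
       = 94875 · 1760/3795 = 44000.

44000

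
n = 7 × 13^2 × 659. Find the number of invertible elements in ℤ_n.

615888

φ(7) = 7 − 1 = 6.
φ(13^2) = 13^2 − 13^1 = 169 − 13 = 156.
φ(659) = 659 − 1 = 658.
Multiply: 6 · 156 · 658 = 615888.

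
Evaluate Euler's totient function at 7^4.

φ(2401) = 2401 · (1 − 1/7)
       = 2401 · 6/7 = 2058.

2058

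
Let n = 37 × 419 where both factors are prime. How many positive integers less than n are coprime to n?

15048

φ(n) = (p − 1)(q − 1) = (37−1)(419−1) = 36·418 = 15048.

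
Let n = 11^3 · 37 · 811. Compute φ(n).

35283600

φ(11^3) = 11^2·(11−1) = 121·10 = 1210.
φ(37) = 37 − 1 = 36.
φ(811) = 811 − 1 = 810.
Since φ is multiplicative, φ(39939317) = 1210 · 36 · 810 = 35283600.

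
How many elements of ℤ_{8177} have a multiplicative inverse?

6912

Prime factorization: 8177 = 13 · 17 · 37.
φ(13) = 13 − 1 = 12.
φ(17) = 17 − 1 = 16.
φ(37) = 37 − 1 = 36.
Multiply: 12 · 16 · 36 = 6912.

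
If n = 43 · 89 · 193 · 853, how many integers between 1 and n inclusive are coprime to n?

φ(630035183) = 630035183 · (1 − 1/43) · (1 − 1/89) · (1 − 1/193) · (1 − 1/853)
       = 630035183 · 604606464/630035183 = 604606464.

604606464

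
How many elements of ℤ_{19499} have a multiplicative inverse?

19499 = 17 · 31 · 37.
φ(19499) = 19499 · (1 − 1/17) · (1 − 1/31) · (1 − 1/37)
       = 19499 · 17280/19499 = 17280.

17280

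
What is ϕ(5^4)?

φ(625) = 625 · (1 − 1/5)
       = 625 · 4/5 = 500.

500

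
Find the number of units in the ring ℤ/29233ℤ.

26400

Factor 29233: 29233 = 23 · 31 · 41.
φ(29233) = 29233 · (1 − 1/23) · (1 − 1/31) · (1 − 1/41)
       = 29233 · 26400/29233 = 26400.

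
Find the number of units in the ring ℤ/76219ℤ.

62400

Factor 76219: 76219 = 11 · 13**2 · 41.
φ(11) = 11 − 1 = 10.
φ(13^2) = 13^2 − 13^1 = 169 − 13 = 156.
φ(41) = 41 − 1 = 40.
Multiply: 10 · 156 · 40 = 62400.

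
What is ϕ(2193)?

1344

2193 = 3 · 17 · 43.
φ(3) = 3 − 1 = 2.
φ(17) = 17 − 1 = 16.
φ(43) = 43 − 1 = 42.
φ(2193) = 2 × 16 × 42 = 1344.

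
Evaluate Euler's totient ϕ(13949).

12096

First factor: 13949 = 13 · 29 · 37.
φ(13949) = 13949 · (1 − 1/13) · (1 − 1/29) · (1 − 1/37)
       = 13949 · 12096/13949 = 12096.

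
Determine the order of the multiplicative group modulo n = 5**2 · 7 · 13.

1440

φ(5^2) = 5^1·(5−1) = 5·4 = 20.
φ(7) = 7 − 1 = 6.
φ(13) = 13 − 1 = 12.
φ(2275) = 20 × 6 × 12 = 1440.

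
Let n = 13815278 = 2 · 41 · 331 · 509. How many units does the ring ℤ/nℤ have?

6705600

φ(13815278) = 13815278 · (1 − 1/2) · (1 − 1/41) · (1 − 1/331) · (1 − 1/509)
       = 13815278 · 6705600/13815278 = 6705600.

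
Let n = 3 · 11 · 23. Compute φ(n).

440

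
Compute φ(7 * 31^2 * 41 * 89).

φ(7) = 7 − 1 = 6.
φ(31^2) = 31^1·(31−1) = 31·30 = 930.
φ(41) = 41 − 1 = 40.
φ(89) = 89 − 1 = 88.
Since φ is multiplicative, φ(24546823) = 6 · 930 · 40 · 88 = 19641600.

19641600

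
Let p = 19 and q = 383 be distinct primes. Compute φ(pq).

φ(n) = (p − 1)(q − 1) = (19−1)(383−1) = 18·382 = 6876.

6876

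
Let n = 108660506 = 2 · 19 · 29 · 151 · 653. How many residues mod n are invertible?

φ(2) = 2 − 1 = 1.
φ(19) = 19 − 1 = 18.
φ(29) = 29 − 1 = 28.
φ(151) = 151 − 1 = 150.
φ(653) = 653 − 1 = 652.
φ(108660506) = 1 × 18 × 28 × 150 × 652 = 49291200.

49291200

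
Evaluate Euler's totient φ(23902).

10368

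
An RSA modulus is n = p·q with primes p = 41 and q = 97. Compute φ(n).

φ(pq) = (p−1)(q−1) = 40 · 96 = 3840.

3840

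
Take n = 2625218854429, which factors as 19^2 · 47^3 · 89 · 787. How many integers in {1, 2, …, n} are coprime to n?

2403725505984

φ(19^2) = 19^2 − 19^1 = 361 − 19 = 342.
φ(47^3) = 47^3 − 47^2 = 103823 − 2209 = 101614.
φ(89) = 89 − 1 = 88.
φ(787) = 787 − 1 = 786.
Multiply: 342 · 101614 · 88 · 786 = 2403725505984.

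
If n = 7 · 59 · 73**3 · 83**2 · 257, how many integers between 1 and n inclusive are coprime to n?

232642668478464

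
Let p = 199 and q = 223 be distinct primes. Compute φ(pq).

φ(199) = 199 − 1 = 198.
φ(223) = 223 − 1 = 222.
Multiply: 198 · 222 = 43956.

43956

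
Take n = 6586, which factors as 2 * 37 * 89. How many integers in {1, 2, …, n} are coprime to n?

φ(6586) = 6586 · (1 − 1/2) · (1 − 1/37) · (1 − 1/89)
       = 6586 · 3168/6586 = 3168.

3168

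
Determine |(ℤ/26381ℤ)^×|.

23760

First factor: 26381 = 23 × 31 × 37.
φ(26381) = 26381 · (1 − 1/23) · (1 − 1/31) · (1 − 1/37)
       = 26381 · 23760/26381 = 23760.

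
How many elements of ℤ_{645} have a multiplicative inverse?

645 = 3 · 5 · 43.
φ(645) = 645 · (1 − 1/3) · (1 − 1/5) · (1 − 1/43)
       = 645 · 336/645 = 336.

336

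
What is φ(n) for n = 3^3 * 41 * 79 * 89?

4942080

φ(7783317) = 7783317 · (1 − 1/3) · (1 − 1/41) · (1 − 1/79) · (1 − 1/89)
       = 7783317 · 549120/864813 = 4942080.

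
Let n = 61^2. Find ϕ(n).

φ(3721) = 3721 · (1 − 1/61)
       = 3721 · 60/61 = 3660.

3660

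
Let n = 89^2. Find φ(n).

φ(89^2) = 89^1·(89−1) = 89·88 = 7832.

7832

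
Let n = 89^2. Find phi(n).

7832

φ(89^2) = 89^2 − 89^1 = 7921 − 89 = 7832.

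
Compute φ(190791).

112896

Factor 190791: 190791 = 3**2 × 17 × 29 × 43.
φ(190791) = 190791 · (1 − 1/3) · (1 − 1/17) · (1 − 1/29) · (1 − 1/43)
       = 190791 · 37632/63597 = 112896.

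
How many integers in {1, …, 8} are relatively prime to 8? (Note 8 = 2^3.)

φ(2^3) = 2^3 − 2^2 = 8 − 4 = 4.

4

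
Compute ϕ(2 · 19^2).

342

φ(2) = 2 − 1 = 1.
φ(19^2) = 19^2 − 19^1 = 361 − 19 = 342.
Since φ is multiplicative, φ(722) = 1 · 342 = 342.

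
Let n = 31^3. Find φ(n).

φ(29791) = 29791 · (1 − 1/31)
       = 29791 · 30/31 = 28830.

28830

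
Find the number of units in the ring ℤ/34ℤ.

16

Factor 34: 34 = 2 · 17.
φ(34) = 34 · (1 − 1/2) · (1 − 1/17)
       = 34 · 16/34 = 16.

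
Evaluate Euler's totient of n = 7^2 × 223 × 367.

3412584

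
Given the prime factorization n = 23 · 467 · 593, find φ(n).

6069184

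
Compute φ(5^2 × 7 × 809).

96960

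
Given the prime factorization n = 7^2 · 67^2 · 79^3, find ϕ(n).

90410071752

φ(108449351479) = 108449351479 · (1 − 1/7) · (1 − 1/67) · (1 − 1/79)
       = 108449351479 · 30888/37051 = 90410071752.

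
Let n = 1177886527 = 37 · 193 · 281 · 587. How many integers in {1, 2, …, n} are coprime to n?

φ(37) = 37 − 1 = 36.
φ(193) = 193 − 1 = 192.
φ(281) = 281 − 1 = 280.
φ(587) = 587 − 1 = 586.
Multiply: 36 · 192 · 280 · 586 = 1134120960.

1134120960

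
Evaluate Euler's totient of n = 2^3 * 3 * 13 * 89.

φ(27768) = 27768 · (1 − 1/2) · (1 − 1/3) · (1 − 1/13) · (1 − 1/89)
       = 27768 · 2112/6942 = 8448.

8448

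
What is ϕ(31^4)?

φ(923521) = 923521 · (1 − 1/31)
       = 923521 · 30/31 = 893730.

893730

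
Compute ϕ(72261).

38880

First factor: 72261 = 3**2 · 7 · 31 · 37.
φ(3^2) = 3^1·(3−1) = 3·2 = 6.
φ(7) = 7 − 1 = 6.
φ(31) = 31 − 1 = 30.
φ(37) = 37 − 1 = 36.
Since φ is multiplicative, φ(72261) = 6 · 6 · 30 · 36 = 38880.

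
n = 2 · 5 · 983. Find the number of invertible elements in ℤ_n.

3928

φ(9830) = 9830 · (1 − 1/2) · (1 − 1/5) · (1 − 1/983)
       = 9830 · 3928/9830 = 3928.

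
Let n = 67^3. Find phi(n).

φ(300763) = 300763 · (1 − 1/67)
       = 300763 · 66/67 = 296274.

296274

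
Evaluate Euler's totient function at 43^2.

1806

φ(43^2) = 43^2 − 43^1 = 1849 − 43 = 1806.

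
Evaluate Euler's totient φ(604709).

493920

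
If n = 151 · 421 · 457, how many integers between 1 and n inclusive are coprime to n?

28728000

φ(29051947) = 29051947 · (1 − 1/151) · (1 − 1/421) · (1 − 1/457)
       = 29051947 · 28728000/29051947 = 28728000.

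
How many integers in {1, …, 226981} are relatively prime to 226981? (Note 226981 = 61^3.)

φ(226981) = 226981 · (1 − 1/61)
       = 226981 · 60/61 = 223260.

223260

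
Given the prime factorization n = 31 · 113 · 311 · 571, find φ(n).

φ(622066243) = 622066243 · (1 − 1/31) · (1 − 1/113) · (1 − 1/311) · (1 − 1/571)
       = 622066243 · 593712000/622066243 = 593712000.

593712000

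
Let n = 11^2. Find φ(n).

φ(121) = 121 · (1 − 1/11)
       = 121 · 10/11 = 110.

110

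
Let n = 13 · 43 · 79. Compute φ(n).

39312

φ(44161) = 44161 · (1 − 1/13) · (1 − 1/43) · (1 − 1/79)
       = 44161 · 39312/44161 = 39312.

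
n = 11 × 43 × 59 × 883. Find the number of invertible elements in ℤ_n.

21485520

φ(11) = 11 − 1 = 10.
φ(43) = 43 − 1 = 42.
φ(59) = 59 − 1 = 58.
φ(883) = 883 − 1 = 882.
Multiply: 10 · 42 · 58 · 882 = 21485520.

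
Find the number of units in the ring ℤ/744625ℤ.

First factor: 744625 = 5**3 · 7 · 23 · 37.
φ(744625) = 744625 · (1 − 1/5) · (1 − 1/7) · (1 − 1/23) · (1 − 1/37)
       = 744625 · 19008/29785 = 475200.

475200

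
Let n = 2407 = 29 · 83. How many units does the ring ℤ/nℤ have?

2296

φ(2407) = 2407 · (1 − 1/29) · (1 − 1/83)
       = 2407 · 2296/2407 = 2296.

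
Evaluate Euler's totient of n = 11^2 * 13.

1320

φ(1573) = 1573 · (1 − 1/11) · (1 − 1/13)
       = 1573 · 120/143 = 1320.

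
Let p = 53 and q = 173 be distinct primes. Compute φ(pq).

8944

φ(9169) = 9169 · (1 − 1/53) · (1 − 1/173)
       = 9169 · 8944/9169 = 8944.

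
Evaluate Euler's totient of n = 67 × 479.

φ(32093) = 32093 · (1 − 1/67) · (1 − 1/479)
       = 32093 · 31548/32093 = 31548.

31548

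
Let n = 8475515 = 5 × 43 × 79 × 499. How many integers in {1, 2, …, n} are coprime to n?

φ(5) = 5 − 1 = 4.
φ(43) = 43 − 1 = 42.
φ(79) = 79 − 1 = 78.
φ(499) = 499 − 1 = 498.
Since φ is multiplicative, φ(8475515) = 4 · 42 · 78 · 498 = 6525792.

6525792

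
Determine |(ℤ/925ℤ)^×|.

First factor: 925 = 5**2 × 37.
φ(925) = 925 · (1 − 1/5) · (1 − 1/37)
       = 925 · 144/185 = 720.

720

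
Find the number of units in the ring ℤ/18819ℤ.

11520

First factor: 18819 = 3^3 · 17 · 41.
φ(18819) = 18819 · (1 − 1/3) · (1 − 1/17) · (1 − 1/41)
       = 18819 · 1280/2091 = 11520.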